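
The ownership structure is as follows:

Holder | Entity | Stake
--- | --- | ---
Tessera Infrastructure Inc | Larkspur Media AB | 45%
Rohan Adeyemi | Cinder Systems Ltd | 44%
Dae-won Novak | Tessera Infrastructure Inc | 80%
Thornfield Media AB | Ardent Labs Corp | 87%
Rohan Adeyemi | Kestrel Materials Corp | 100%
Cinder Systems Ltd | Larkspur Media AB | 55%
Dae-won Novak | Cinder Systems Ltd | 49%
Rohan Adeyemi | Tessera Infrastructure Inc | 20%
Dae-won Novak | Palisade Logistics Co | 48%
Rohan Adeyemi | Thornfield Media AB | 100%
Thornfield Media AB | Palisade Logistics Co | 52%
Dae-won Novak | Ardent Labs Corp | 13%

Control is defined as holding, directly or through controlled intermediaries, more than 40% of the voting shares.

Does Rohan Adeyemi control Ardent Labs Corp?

Yes

Rohan holds 100% of Thornfield, so Rohan controls Thornfield.
Thornfield holds 87% of Ardent, so Rohan controls Ardent.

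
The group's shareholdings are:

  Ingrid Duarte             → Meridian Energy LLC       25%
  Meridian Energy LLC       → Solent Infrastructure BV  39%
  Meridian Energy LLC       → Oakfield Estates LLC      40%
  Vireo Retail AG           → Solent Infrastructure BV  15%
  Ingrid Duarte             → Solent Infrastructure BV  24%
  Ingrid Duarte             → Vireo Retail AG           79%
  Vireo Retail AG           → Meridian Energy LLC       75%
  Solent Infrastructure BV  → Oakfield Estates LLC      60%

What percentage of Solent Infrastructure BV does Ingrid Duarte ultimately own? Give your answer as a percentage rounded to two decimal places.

Ingrid reaches Solent along 4 paths.
Direct stake: 24% = 24%.
Via Vireo: 79% × 15% = 11.85%.
Via Meridian: 25% × 39% = 9.75%.
Via Vireo → Meridian: 79% × 75% × 39% = 23.1075%.
Total: 24% + 11.85% + 9.75% + 23.1075% = 68.7075%.
Rounded: 68.71%.

68.71%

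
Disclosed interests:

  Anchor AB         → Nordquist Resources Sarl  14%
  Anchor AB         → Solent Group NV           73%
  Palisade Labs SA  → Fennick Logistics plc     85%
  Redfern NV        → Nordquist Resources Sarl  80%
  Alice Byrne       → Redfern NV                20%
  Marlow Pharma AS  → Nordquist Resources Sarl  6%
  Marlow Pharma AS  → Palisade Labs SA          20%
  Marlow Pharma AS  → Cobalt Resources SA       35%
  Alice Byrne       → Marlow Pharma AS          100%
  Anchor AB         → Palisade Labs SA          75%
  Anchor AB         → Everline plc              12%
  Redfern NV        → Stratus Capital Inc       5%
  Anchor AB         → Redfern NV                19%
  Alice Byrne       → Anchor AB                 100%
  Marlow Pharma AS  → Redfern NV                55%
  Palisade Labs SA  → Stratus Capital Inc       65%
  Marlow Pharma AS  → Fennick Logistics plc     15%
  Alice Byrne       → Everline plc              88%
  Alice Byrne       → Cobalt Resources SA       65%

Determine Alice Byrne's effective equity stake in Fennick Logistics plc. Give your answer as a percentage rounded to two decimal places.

95.75%

Alice reaches Fennick along 3 paths.
Via Marlow: 100% × 15% = 15%.
Via Marlow → Palisade: 100% × 20% × 85% = 17%.
Via Anchor → Palisade: 100% × 75% × 85% = 63.75%.
Total: 15% + 17% + 63.75% = 95.75%.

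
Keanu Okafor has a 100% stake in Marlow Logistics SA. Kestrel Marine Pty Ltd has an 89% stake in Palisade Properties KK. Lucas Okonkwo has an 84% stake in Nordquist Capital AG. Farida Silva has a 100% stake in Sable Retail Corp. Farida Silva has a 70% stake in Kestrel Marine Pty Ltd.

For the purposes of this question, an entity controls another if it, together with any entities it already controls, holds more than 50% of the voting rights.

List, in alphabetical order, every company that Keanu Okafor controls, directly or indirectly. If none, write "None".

Marlow Logistics SA

Keanu holds 100% of Marlow, so Keanu controls Marlow.
No other company's threshold is met.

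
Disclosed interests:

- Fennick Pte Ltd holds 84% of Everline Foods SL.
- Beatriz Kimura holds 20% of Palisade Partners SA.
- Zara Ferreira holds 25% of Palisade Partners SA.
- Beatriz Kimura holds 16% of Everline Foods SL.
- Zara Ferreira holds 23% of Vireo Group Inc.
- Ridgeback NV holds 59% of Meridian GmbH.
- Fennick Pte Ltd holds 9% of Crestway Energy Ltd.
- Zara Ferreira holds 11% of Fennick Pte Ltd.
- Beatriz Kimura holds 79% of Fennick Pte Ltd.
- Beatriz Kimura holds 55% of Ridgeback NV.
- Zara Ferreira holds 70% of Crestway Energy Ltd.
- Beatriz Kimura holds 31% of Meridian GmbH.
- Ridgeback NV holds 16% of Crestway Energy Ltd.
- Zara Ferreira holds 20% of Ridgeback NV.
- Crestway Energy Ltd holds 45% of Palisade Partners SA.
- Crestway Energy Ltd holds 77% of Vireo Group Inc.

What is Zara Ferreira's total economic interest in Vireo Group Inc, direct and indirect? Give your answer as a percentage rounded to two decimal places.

Zara reaches Vireo along 4 paths.
Via Ridgeback → Crestway: 20% × 16% × 77% = 2.464%.
Via Fennick → Crestway: 11% × 9% × 77% = 0.7623%.
Via Crestway: 70% × 77% = 53.9%.
Direct stake: 23% = 23%.
Total: 2.464% + 0.7623% + 53.9% + 23% = 80.1263%.
Rounded: 80.13%.

80.13%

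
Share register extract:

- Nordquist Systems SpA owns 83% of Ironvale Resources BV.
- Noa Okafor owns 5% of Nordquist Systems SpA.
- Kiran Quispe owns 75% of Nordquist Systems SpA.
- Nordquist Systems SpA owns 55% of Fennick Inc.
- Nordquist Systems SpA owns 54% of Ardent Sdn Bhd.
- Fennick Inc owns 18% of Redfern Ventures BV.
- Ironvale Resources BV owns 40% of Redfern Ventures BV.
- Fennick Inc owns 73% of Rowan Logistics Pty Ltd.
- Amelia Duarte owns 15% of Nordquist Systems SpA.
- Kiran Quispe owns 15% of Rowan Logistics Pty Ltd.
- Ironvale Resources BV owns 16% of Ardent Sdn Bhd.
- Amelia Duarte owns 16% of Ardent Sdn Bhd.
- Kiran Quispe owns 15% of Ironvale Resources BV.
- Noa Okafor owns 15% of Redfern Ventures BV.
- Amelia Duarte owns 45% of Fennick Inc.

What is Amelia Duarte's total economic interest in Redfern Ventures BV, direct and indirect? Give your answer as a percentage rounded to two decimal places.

14.57%

Amelia reaches Redfern along 3 paths.
Via Nordquist → Ironvale: 15% × 83% × 40% = 4.98%.
Via Nordquist → Fennick: 15% × 55% × 18% = 1.485%.
Via Fennick: 45% × 18% = 8.1%.
Total: 4.98% + 1.485% + 8.1% = 14.565%.
Rounded: 14.57%.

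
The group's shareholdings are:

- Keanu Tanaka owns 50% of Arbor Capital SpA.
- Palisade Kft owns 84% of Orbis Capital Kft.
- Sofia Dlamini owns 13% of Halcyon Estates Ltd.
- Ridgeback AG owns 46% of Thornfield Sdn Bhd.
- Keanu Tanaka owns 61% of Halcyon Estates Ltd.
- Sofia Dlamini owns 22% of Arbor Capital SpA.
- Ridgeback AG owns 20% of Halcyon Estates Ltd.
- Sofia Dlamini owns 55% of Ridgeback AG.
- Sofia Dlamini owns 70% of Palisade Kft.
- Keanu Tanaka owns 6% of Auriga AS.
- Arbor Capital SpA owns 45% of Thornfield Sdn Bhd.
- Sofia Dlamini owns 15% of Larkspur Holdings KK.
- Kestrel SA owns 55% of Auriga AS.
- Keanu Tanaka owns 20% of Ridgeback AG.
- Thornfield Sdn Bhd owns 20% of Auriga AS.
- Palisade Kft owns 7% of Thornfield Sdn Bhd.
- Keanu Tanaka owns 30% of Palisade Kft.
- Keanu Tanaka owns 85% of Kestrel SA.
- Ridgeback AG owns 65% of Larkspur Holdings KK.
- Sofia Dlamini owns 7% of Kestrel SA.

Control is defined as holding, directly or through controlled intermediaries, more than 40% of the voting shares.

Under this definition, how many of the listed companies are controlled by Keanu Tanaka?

5

Keanu holds 50% of Arbor, so Keanu controls Arbor.
Keanu holds 85% of Kestrel, so Keanu controls Kestrel.
Keanu holds 61% of Halcyon, so Keanu controls Halcyon.
Arbor holds 45% of Thornfield, so Keanu controls Thornfield.
Thornfield and Keanu and Kestrel together hold 20% + 6% + 55% = 81% of Auriga, so Keanu controls Auriga.
No other company's threshold is met.
Keanu controls 5 companies.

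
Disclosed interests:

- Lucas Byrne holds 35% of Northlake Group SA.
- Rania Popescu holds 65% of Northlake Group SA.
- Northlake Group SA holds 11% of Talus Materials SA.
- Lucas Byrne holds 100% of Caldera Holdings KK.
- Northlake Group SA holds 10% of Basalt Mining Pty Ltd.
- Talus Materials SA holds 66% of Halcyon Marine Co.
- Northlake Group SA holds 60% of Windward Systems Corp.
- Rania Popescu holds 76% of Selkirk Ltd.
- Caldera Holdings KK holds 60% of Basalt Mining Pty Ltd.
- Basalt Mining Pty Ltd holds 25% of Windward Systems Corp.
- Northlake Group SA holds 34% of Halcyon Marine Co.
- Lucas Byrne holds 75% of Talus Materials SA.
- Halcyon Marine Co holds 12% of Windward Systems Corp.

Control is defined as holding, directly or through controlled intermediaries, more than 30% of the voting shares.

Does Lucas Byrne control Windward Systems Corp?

Yes

Lucas holds 100% of Caldera, so Lucas controls Caldera.
Lucas holds 35% of Northlake, so Lucas controls Northlake.
Caldera and Northlake together hold 60% + 10% = 70% of Basalt, so Lucas controls Basalt.
Lucas and Northlake together hold 75% + 11% = 86% of Talus, so Lucas controls Talus.
Northlake and Talus together hold 34% + 66% = 100% of Halcyon, so Lucas controls Halcyon.
Halcyon and Northlake and Basalt together hold 12% + 60% + 25% = 97% of Windward, so Lucas controls Windward.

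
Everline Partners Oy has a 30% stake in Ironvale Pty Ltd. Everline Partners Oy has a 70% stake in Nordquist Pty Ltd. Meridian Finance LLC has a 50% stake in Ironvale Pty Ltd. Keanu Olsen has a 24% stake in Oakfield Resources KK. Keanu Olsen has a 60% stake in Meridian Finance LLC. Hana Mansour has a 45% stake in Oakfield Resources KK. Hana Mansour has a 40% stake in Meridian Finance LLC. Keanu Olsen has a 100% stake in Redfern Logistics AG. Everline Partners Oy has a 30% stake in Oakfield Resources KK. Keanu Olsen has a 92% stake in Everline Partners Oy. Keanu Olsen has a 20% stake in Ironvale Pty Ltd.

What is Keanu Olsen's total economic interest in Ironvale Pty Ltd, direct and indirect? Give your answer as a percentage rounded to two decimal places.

Keanu reaches Ironvale along 3 paths.
Direct stake: 20% = 20%.
Via Everline: 92% × 30% = 27.6%.
Via Meridian: 60% × 50% = 30%.
Total: 20% + 27.6% + 30% = 77.6%.
Rounded: 77.60%.

77.60%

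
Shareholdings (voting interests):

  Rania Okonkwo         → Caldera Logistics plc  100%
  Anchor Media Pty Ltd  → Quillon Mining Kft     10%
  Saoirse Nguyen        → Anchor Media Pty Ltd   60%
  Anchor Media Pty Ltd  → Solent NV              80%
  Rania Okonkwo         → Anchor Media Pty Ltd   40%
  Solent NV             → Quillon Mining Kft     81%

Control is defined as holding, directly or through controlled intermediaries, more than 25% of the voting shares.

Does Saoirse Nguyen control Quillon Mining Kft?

Saoirse holds 60% of Anchor, so Saoirse controls Anchor.
Anchor holds 80% of Solent, so Saoirse controls Solent.
Solent and Anchor together hold 81% + 10% = 91% of Quillon, so Saoirse controls Quillon.

Yes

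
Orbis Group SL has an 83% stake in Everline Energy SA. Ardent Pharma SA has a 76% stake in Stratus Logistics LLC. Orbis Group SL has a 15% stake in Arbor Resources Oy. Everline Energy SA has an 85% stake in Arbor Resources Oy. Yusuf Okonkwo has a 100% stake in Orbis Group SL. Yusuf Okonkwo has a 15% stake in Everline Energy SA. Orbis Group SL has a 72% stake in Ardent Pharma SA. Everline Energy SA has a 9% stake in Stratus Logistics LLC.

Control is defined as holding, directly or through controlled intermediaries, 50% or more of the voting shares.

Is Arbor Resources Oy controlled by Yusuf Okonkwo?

Yes

Yusuf holds 100% of Orbis, so Yusuf controls Orbis.
Yusuf and Orbis together hold 15% + 83% = 98% of Everline, so Yusuf controls Everline.
Everline and Orbis together hold 85% + 15% = 100% of Arbor, so Yusuf controls Arbor.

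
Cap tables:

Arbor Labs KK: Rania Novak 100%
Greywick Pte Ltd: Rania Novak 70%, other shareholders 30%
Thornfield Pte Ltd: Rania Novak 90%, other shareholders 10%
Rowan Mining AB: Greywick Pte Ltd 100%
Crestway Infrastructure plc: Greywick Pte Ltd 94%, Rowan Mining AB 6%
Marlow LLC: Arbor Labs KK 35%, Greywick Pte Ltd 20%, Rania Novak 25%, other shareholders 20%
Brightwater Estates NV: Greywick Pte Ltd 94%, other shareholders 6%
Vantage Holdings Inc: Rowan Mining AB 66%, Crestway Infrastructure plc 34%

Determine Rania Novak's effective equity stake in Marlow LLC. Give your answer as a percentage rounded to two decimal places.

74.00%

Rania reaches Marlow along 3 paths.
Via Arbor: 100% × 35% = 35%.
Via Greywick: 70% × 20% = 14%.
Direct stake: 25% = 25%.
Total: 35% + 14% + 25% = 74%.
Rounded: 74.00%.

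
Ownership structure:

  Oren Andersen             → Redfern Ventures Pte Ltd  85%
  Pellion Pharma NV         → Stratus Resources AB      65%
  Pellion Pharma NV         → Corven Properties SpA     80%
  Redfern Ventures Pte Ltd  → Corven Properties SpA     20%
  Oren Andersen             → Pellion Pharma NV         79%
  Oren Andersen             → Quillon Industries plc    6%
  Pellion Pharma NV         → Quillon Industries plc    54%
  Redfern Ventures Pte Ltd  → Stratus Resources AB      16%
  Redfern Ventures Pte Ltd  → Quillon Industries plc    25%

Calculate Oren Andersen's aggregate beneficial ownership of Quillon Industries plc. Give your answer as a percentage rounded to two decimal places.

Oren reaches Quillon along 3 paths.
Via Redfern: 85% × 25% = 21.25%.
Via Pellion: 79% × 54% = 42.66%.
Direct stake: 6% = 6%.
Total: 21.25% + 42.66% + 6% = 69.91%.

69.91%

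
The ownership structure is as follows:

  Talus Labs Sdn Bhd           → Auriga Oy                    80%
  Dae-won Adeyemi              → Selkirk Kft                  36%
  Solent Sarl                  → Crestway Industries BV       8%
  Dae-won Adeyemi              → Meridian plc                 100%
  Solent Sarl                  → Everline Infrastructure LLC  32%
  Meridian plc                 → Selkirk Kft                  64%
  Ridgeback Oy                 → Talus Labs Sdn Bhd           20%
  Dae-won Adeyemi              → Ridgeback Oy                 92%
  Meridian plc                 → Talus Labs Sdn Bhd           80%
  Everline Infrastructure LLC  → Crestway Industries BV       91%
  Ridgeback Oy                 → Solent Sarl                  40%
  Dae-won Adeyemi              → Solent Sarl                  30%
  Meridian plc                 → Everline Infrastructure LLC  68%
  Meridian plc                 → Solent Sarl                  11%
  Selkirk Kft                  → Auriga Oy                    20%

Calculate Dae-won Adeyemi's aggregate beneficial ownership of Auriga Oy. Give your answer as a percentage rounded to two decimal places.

Dae-won reaches Auriga along 4 paths.
Via Ridgeback → Talus: 92% × 20% × 80% = 14.72%.
Via Meridian → Talus: 100% × 80% × 80% = 64%.
Via Selkirk: 36% × 20% = 7.2%.
Via Meridian → Selkirk: 100% × 64% × 20% = 12.8%.
Total: 14.72% + 64% + 7.2% + 12.8% = 98.72%.

98.72%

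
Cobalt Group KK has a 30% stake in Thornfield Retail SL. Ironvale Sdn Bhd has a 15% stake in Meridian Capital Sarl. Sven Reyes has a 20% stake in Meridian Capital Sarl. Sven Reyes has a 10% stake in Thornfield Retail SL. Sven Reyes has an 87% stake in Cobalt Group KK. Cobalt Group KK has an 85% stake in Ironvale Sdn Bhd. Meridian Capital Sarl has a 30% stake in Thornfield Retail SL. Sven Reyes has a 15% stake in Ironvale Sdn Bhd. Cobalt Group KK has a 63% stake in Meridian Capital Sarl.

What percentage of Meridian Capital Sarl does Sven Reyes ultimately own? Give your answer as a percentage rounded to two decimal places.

Sven reaches Meridian along 4 paths.
Via Cobalt → Ironvale: 87% × 85% × 15% = 11.0925%.
Via Ironvale: 15% × 15% = 2.25%.
Direct stake: 20% = 20%.
Via Cobalt: 87% × 63% = 54.81%.
Total: 11.0925% + 2.25% + 20% + 54.81% = 88.1525%.
Rounded: 88.15%.

88.15%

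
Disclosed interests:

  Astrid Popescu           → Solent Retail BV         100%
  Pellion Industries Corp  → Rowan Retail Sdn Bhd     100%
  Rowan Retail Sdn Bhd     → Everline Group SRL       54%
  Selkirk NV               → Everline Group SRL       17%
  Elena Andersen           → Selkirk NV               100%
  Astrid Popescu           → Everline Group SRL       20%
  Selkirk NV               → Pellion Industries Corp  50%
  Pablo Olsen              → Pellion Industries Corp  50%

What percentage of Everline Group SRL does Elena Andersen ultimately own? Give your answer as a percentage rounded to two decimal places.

44.00%

Elena reaches Everline along 2 paths.
Via Selkirk → Pellion → Rowan: 100% × 50% × 100% × 54% = 27%.
Via Selkirk: 100% × 17% = 17%.
Total: 27% + 17% = 44%.
Rounded: 44.00%.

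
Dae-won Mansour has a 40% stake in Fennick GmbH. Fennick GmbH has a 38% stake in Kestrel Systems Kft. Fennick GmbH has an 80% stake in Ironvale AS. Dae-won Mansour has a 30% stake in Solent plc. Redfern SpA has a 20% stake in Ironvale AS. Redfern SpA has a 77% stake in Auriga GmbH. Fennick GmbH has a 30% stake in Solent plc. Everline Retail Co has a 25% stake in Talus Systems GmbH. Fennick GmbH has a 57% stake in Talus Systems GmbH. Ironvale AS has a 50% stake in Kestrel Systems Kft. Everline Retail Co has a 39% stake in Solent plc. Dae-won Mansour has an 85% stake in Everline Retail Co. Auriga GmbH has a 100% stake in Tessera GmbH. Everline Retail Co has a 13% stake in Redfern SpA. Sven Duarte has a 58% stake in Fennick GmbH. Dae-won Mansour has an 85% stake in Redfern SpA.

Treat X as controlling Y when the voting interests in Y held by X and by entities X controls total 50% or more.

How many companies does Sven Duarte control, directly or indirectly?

Sven holds 58% of Fennick, so Sven controls Fennick.
Fennick holds 80% of Ironvale, so Sven controls Ironvale.
Fennick holds 57% of Talus, so Sven controls Talus.
Ironvale and Fennick together hold 50% + 38% = 88% of Kestrel, so Sven controls Kestrel.
No other company's threshold is met.
Sven controls 4 companies.

4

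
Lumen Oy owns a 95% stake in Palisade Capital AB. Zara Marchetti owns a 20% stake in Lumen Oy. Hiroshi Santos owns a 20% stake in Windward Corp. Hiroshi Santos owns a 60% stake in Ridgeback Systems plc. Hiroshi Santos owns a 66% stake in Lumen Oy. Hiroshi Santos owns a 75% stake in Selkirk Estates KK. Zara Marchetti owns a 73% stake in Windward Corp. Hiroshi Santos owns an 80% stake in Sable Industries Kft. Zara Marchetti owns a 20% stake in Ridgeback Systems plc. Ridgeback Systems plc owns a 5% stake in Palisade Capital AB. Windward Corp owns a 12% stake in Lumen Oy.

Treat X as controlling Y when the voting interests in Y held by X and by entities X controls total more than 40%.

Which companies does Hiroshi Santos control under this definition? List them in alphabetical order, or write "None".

Hiroshi holds 60% of Ridgeback, so Hiroshi controls Ridgeback.
Hiroshi holds 80% of Sable, so Hiroshi controls Sable.
Hiroshi holds 66% of Lumen, so Hiroshi controls Lumen.
Hiroshi holds 75% of Selkirk, so Hiroshi controls Selkirk.
Lumen and Ridgeback together hold 95% + 5% = 100% of Palisade, so Hiroshi controls Palisade.
No other company's threshold is met.

Lumen Oy, Palisade Capital AB, Ridgeback Systems plc, Sable Industries Kft, Selkirk Estates KK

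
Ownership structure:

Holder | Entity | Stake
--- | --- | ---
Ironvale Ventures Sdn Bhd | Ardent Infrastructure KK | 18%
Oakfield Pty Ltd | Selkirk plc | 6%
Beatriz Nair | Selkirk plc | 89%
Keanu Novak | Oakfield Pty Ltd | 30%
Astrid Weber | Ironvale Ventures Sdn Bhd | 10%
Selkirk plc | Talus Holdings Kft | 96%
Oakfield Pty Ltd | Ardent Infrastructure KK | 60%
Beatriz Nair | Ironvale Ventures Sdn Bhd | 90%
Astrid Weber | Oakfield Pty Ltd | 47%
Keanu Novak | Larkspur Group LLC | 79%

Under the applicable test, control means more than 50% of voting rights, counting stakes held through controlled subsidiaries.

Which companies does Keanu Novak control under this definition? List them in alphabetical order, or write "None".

Larkspur Group LLC

Keanu holds 79% of Larkspur, so Keanu controls Larkspur.
No other company's threshold is met.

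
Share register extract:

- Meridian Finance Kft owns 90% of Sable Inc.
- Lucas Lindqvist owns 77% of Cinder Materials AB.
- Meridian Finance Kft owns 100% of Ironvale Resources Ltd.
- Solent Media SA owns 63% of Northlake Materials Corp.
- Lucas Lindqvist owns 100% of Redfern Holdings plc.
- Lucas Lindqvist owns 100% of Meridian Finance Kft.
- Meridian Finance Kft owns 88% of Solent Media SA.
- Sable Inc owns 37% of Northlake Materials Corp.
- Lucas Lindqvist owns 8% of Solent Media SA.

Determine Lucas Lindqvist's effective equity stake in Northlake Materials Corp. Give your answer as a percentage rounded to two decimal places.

93.78%

Lucas reaches Northlake along 3 paths.
Via Meridian → Sable: 100% × 90% × 37% = 33.3%.
Via Solent: 8% × 63% = 5.04%.
Via Meridian → Solent: 100% × 88% × 63% = 55.44%.
Total: 33.3% + 5.04% + 55.44% = 93.78%.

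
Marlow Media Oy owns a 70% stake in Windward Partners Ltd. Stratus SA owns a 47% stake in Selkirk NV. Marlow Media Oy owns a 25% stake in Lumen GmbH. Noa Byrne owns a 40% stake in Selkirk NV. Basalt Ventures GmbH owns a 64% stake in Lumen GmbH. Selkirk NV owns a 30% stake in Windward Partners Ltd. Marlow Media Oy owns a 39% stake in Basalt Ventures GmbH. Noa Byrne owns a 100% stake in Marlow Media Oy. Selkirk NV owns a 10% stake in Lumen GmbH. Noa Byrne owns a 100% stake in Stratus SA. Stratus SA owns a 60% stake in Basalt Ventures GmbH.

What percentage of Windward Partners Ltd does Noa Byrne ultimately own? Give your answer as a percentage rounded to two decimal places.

96.10%

Noa reaches Windward along 3 paths.
Via Selkirk: 40% × 30% = 12%.
Via Stratus → Selkirk: 100% × 47% × 30% = 14.1%.
Via Marlow: 100% × 70% = 70%.
Total: 12% + 14.1% + 70% = 96.1%.
Rounded: 96.10%.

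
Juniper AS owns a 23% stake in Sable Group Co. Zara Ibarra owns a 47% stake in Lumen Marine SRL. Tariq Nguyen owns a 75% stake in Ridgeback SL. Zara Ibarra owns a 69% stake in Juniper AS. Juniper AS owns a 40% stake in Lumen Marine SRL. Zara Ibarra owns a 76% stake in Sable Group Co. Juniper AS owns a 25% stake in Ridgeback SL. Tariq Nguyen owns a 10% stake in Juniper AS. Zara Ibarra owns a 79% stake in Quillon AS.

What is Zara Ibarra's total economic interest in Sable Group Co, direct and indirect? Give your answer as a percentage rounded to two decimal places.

Zara reaches Sable along 2 paths.
Direct stake: 76% = 76%.
Via Juniper: 69% × 23% = 15.87%.
Total: 76% + 15.87% = 91.87%.

91.87%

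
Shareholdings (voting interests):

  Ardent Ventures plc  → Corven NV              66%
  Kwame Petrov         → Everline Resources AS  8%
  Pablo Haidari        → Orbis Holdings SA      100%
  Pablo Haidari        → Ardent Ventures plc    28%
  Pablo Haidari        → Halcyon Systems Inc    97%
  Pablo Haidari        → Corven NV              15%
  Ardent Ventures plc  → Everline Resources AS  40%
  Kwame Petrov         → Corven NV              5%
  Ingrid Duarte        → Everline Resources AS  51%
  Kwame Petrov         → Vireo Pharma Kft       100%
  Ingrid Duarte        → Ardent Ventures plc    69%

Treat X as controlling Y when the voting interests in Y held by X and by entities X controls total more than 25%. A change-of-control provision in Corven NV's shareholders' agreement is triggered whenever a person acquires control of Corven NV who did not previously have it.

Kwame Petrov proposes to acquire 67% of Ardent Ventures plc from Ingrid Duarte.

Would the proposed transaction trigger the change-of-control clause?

The purchase adds only to Kwame's holdings (Ingrid's stake shrinks), so Kwame is the only person who could newly come to control Corven.
Kwame holds 100% of Vireo, so Kwame controls Vireo.
In Corven, Kwame's side holds only 5%, not > 25%.
So before the transaction, Kwame does not control Corven.
After the purchase, Kwame holds 67% of Ardent directly, and Ingrid's stake falls to 2%.
Kwame holds 67% of Ardent, so Kwame controls Ardent.
Kwame and Ardent together hold 5% + 66% = 71% of Corven, so Kwame controls Corven.
Kwame did not control Corven before and does after, so the clause is triggered.

Yes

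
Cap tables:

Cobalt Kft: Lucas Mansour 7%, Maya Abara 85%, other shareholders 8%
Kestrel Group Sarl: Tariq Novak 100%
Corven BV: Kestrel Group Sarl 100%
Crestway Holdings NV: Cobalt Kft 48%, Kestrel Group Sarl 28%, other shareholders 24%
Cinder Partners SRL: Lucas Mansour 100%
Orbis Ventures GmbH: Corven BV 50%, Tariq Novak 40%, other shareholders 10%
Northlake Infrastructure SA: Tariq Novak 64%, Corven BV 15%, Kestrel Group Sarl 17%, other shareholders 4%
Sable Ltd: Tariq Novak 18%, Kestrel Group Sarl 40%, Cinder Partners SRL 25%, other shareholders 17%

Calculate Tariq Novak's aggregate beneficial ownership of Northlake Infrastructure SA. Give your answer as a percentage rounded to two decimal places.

96.00%

Tariq reaches Northlake along 3 paths.
Direct stake: 64% = 64%.
Via Kestrel → Corven: 100% × 100% × 15% = 15%.
Via Kestrel: 100% × 17% = 17%.
Total: 64% + 15% + 17% = 96%.
Rounded: 96.00%.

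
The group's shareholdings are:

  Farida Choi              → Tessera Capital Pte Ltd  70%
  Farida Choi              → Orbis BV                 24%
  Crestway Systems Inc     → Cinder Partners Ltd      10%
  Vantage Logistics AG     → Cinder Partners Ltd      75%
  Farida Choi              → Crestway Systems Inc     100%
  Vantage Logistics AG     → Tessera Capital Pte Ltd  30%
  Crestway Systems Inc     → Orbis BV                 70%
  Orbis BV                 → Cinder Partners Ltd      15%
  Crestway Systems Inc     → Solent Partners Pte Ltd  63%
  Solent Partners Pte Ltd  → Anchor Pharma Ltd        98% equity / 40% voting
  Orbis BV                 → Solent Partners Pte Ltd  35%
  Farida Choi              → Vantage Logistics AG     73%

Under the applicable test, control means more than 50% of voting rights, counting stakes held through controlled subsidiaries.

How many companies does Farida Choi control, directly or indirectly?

6

Farida holds 100% of Crestway, so Farida controls Crestway.
Farida holds 73% of Vantage, so Farida controls Vantage.
Crestway and Farida together hold 70% + 24% = 94% of Orbis, so Farida controls Orbis.
Orbis and Crestway together hold 35% + 63% = 98% of Solent, so Farida controls Solent.
Vantage and Orbis and Crestway together hold 75% + 15% + 10% = 100% of Cinder, so Farida controls Cinder.
Farida and Vantage together hold 70% + 30% = 100% of Tessera, so Farida controls Tessera.
No other company's threshold is met.
Farida controls 6 companies.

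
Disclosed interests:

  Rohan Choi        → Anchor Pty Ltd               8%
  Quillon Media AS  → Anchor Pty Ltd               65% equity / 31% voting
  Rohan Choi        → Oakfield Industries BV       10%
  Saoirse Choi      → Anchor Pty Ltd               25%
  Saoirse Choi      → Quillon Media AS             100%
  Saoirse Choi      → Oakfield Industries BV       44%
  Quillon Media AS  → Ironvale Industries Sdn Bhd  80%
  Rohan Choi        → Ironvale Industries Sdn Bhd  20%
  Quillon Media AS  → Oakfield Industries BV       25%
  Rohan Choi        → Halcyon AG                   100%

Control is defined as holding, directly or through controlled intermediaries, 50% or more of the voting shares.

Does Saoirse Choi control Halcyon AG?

No

Saoirse holds 100% of Quillon, so Saoirse controls Quillon.
Quillon and Saoirse together hold 31% + 25% = 56% of Anchor, so Saoirse controls Anchor.
Quillon holds 80% of Ironvale, so Saoirse controls Ironvale.
Saoirse and Quillon together hold 44% + 25% = 69% of Oakfield, so Saoirse controls Oakfield.
Neither Saoirse nor any entity Saoirse controls holds any voting interest in Halcyon.
So Saoirse does not control Halcyon.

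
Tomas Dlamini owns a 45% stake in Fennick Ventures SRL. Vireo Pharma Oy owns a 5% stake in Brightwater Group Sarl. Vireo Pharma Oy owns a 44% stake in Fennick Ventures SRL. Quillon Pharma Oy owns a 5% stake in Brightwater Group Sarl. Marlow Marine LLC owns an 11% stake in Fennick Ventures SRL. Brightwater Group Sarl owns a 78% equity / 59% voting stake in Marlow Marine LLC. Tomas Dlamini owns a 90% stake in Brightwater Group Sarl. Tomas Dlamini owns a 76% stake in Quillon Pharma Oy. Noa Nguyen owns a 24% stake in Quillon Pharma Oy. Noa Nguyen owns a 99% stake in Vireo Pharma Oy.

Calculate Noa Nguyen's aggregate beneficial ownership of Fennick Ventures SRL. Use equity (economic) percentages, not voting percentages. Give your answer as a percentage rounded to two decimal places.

44.09%

Noa reaches Fennick along 3 paths.
Via Vireo: 99% × 44% = 43.56%.
Via Vireo → Brightwater → Marlow: 99% × 5% × 78% × 11% = 0.42471%.
Via Quillon → Brightwater → Marlow: 24% × 5% × 78% × 11% = 0.10296%.
Total: 43.56% + 0.42471% + 0.10296% = 44.08767%.
Rounded: 44.09%.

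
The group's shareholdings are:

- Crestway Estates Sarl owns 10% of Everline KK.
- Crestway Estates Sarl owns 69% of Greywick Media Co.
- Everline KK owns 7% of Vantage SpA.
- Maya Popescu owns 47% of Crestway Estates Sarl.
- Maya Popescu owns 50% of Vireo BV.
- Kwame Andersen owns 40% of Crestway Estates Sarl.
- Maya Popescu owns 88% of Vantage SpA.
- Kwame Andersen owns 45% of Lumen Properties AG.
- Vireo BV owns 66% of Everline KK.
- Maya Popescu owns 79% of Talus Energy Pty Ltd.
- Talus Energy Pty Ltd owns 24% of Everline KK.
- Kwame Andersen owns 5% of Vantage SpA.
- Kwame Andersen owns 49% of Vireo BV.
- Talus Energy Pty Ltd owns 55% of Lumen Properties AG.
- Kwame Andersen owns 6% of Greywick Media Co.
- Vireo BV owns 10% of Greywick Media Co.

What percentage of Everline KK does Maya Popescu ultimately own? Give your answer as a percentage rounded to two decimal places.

56.66%

Maya reaches Everline along 3 paths.
Via Talus: 79% × 24% = 18.96%.
Via Vireo: 50% × 66% = 33%.
Via Crestway: 47% × 10% = 4.7%.
Total: 18.96% + 33% + 4.7% = 56.66%.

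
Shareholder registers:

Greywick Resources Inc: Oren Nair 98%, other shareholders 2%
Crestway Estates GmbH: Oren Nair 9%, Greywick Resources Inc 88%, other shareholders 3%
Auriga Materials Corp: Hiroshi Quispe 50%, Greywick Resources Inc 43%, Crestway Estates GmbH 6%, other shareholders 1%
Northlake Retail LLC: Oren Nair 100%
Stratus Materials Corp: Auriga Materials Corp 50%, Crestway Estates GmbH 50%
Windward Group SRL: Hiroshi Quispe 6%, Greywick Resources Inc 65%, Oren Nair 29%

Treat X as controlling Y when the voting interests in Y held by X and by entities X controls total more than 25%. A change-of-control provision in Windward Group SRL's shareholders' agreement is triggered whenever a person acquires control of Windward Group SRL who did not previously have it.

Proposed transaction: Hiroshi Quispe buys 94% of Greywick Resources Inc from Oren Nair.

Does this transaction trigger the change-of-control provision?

Yes

The purchase adds only to Hiroshi's holdings (Oren's stake shrinks), so Hiroshi is the only person who could newly come to control Windward.
Hiroshi holds 50% of Auriga, so Hiroshi controls Auriga.
Auriga holds 50% of Stratus, so Hiroshi controls Stratus.
In Windward, Hiroshi's side holds only 6%, not > 25%.
So before the transaction, Hiroshi does not control Windward.
After the purchase, Hiroshi holds 94% of Greywick directly, and Oren's stake falls to 4%.
Hiroshi holds 94% of Greywick, so Hiroshi controls Greywick.
Hiroshi and Greywick together hold 6% + 65% = 71% of Windward, so Hiroshi controls Windward.
Hiroshi did not control Windward before and does after, so the clause is triggered.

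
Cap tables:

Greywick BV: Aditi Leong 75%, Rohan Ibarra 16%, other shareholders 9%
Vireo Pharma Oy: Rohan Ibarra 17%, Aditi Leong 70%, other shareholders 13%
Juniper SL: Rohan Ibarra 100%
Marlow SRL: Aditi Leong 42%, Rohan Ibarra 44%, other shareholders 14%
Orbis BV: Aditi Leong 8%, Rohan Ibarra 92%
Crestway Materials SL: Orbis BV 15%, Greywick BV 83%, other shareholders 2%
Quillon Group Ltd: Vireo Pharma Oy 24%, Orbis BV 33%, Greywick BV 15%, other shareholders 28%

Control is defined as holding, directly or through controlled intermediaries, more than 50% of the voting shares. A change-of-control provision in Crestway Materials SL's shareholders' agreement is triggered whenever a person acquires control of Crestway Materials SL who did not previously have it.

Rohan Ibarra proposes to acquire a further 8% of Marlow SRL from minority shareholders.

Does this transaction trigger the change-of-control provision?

The purchase changes only Rohan's holdings, so Rohan is the only person who could newly come to control Crestway.
Rohan holds 100% of Juniper, so Rohan controls Juniper.
Rohan holds 92% of Orbis, so Rohan controls Orbis.
In Crestway, Rohan's side holds only 15%, not > 50%.
So before the transaction, Rohan does not control Crestway.
After the purchase, Rohan's direct stake in Marlow rises to 44% + 8% = 52%.
Rohan holds 52% of Marlow, so Rohan controls Marlow.
After the transaction, Rohan's side holds 15% of Crestway, not > 50%, so Rohan still does not control Crestway.
No new person acquires control, so the clause is not triggered.

No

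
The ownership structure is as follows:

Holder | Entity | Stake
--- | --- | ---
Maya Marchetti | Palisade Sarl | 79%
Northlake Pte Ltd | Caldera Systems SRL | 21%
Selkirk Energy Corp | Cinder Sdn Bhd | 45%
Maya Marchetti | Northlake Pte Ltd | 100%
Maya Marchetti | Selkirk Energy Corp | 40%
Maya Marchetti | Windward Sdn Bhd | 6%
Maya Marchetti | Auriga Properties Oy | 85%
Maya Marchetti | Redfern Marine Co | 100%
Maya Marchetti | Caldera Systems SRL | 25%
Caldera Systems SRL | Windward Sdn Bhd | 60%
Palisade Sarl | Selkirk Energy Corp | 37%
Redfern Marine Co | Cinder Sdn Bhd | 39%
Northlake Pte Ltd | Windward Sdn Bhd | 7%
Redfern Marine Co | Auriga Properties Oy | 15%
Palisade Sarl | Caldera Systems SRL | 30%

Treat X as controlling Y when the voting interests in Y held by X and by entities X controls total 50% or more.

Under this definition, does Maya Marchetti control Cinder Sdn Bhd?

Yes

Maya holds 79% of Palisade, so Maya controls Palisade.
Palisade and Maya together hold 37% + 40% = 77% of Selkirk, so Maya controls Selkirk.
Maya holds 100% of Redfern, so Maya controls Redfern.
Redfern and Selkirk together hold 39% + 45% = 84% of Cinder, so Maya controls Cinder.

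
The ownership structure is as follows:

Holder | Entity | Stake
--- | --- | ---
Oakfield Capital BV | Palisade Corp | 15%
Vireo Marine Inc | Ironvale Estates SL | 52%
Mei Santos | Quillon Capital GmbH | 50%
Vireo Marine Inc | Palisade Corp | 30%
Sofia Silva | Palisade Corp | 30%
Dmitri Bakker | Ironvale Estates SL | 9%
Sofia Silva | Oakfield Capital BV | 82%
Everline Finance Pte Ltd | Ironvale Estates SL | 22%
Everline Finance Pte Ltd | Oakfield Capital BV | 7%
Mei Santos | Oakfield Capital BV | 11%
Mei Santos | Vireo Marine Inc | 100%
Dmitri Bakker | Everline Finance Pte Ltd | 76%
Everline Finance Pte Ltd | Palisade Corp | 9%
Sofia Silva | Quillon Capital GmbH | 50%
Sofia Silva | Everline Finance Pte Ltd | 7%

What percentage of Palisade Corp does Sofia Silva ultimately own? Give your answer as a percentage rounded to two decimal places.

Sofia reaches Palisade along 4 paths.
Direct stake: 30% = 30%.
Via Oakfield: 82% × 15% = 12.3%.
Via Everline → Oakfield: 7% × 7% × 15% = 0.0735%.
Via Everline: 7% × 9% = 0.63%.
Total: 30% + 12.3% + 0.0735% + 0.63% = 43.0035%.
Rounded: 43.00%.

43.00%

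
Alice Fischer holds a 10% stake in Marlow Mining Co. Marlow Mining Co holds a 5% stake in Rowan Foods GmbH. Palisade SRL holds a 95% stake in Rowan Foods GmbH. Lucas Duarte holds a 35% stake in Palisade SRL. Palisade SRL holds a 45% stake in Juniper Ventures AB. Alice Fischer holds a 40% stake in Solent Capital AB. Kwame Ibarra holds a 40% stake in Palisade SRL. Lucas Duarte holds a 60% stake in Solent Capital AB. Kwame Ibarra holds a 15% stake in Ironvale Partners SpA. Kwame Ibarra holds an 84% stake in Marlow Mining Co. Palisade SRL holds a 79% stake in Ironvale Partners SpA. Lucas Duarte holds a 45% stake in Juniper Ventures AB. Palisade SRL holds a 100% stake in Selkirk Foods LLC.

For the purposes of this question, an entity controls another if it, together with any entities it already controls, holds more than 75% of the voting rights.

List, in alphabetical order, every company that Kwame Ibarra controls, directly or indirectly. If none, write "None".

Marlow Mining Co

Kwame holds 84% of Marlow, so Kwame controls Marlow.
No other company's threshold is met.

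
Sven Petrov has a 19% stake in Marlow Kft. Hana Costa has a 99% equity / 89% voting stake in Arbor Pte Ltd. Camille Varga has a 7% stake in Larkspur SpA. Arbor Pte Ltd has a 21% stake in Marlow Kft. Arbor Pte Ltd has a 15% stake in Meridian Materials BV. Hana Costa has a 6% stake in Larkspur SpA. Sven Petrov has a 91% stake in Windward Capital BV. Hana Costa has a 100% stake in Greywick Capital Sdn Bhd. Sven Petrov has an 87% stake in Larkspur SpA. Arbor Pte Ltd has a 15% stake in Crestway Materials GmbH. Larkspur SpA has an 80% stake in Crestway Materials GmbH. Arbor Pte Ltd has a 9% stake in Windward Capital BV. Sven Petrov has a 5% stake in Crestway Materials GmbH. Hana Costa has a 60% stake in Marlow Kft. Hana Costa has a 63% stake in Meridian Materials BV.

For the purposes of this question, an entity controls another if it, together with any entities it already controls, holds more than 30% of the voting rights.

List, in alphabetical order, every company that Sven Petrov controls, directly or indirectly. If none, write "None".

Crestway Materials GmbH, Larkspur SpA, Windward Capital BV

Sven holds 87% of Larkspur, so Sven controls Larkspur.
Larkspur and Sven together hold 80% + 5% = 85% of Crestway, so Sven controls Crestway.
Sven holds 91% of Windward, so Sven controls Windward.
No other company's threshold is met.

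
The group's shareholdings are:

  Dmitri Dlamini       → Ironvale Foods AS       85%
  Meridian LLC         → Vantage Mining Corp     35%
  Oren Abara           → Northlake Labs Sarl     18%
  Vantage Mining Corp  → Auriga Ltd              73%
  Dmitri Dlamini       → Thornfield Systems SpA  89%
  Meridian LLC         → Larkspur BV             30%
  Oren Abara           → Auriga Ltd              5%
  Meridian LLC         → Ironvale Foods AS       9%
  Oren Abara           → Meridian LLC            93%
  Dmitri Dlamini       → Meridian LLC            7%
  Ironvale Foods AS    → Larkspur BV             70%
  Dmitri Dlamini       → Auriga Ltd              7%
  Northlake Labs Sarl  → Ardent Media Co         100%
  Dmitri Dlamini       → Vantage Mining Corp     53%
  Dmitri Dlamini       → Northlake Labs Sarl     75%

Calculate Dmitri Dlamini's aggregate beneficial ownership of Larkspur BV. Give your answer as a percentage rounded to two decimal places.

Dmitri reaches Larkspur along 3 paths.
Via Meridian → Ironvale: 7% × 9% × 70% = 0.441%.
Via Ironvale: 85% × 70% = 59.5%.
Via Meridian: 7% × 30% = 2.1%.
Total: 0.441% + 59.5% + 2.1% = 62.041%.
Rounded: 62.04%.

62.04%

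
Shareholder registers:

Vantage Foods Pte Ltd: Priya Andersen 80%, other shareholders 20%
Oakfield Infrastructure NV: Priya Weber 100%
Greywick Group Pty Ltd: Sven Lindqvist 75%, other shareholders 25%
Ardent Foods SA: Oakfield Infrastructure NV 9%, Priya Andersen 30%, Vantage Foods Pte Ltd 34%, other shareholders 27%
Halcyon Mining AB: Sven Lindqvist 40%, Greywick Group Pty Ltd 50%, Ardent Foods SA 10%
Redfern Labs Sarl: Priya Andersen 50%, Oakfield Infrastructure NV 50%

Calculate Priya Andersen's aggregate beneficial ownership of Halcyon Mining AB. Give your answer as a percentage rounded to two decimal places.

Priya Andersen reaches Halcyon along 2 paths.
Via Ardent: 30% × 10% = 3%.
Via Vantage → Ardent: 80% × 34% × 10% = 2.72%.
Total: 3% + 2.72% = 5.72%.

5.72%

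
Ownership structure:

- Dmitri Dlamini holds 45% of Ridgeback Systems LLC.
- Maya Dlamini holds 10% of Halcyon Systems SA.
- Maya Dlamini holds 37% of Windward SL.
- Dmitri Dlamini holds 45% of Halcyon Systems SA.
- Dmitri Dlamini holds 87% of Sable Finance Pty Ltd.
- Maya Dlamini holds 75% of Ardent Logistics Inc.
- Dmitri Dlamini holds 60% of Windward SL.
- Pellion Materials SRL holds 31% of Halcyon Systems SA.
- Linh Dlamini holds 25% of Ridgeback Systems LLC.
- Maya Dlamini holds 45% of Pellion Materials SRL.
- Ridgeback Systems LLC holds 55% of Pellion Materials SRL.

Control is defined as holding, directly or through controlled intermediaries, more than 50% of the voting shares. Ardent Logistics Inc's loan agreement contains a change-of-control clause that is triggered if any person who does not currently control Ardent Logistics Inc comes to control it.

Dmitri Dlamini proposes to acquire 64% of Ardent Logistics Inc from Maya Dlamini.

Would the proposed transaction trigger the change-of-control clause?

Yes

The purchase adds only to Dmitri's holdings (Maya's stake shrinks), so Dmitri is the only person who could newly come to control Ardent.
Dmitri holds 87% of Sable, so Dmitri controls Sable.
Dmitri holds 60% of Windward, so Dmitri controls Windward.
Neither Dmitri nor any entity Dmitri controls holds any voting interest in Ardent.
So before the transaction, Dmitri does not control Ardent.
After the purchase, Dmitri holds 64% of Ardent directly, and Maya's stake falls to 11%.
Dmitri holds 64% of Ardent, so Dmitri controls Ardent.
Dmitri did not control Ardent before and does after, so the clause is triggered.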